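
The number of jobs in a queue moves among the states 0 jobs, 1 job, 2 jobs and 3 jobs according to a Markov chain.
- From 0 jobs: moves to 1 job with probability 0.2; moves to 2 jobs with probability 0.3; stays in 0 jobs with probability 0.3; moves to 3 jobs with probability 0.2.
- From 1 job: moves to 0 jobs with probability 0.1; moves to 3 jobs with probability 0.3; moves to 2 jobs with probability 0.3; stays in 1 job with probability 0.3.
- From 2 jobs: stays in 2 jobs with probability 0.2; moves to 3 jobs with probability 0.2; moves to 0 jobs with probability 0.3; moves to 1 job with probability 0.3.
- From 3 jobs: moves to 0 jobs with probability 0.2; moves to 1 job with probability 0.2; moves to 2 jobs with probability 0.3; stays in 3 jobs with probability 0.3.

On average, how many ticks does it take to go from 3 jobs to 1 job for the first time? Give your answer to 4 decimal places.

Let t(s) be the expected number of ticks to first reach 1 job from state s, with t(1 job) = 0. Conditioning on the first tick:
t(0 jobs) = 1 + 0.3·t(0 jobs) + 0.3·t(2 jobs) + 0.2·t(3 jobs)
t(2 jobs) = 1 + 0.3·t(0 jobs) + 0.2·t(2 jobs) + 0.2·t(3 jobs)
t(3 jobs) = 1 + 0.2·t(0 jobs) + 0.3·t(2 jobs) + 0.3·t(3 jobs)
Solving: t(0 jobs) = 4.4000, t(2 jobs) = 4.0000, t(3 jobs) = 4.4000.
Expected ticks from 3 jobs to 1 job: 4.4000.

4.4000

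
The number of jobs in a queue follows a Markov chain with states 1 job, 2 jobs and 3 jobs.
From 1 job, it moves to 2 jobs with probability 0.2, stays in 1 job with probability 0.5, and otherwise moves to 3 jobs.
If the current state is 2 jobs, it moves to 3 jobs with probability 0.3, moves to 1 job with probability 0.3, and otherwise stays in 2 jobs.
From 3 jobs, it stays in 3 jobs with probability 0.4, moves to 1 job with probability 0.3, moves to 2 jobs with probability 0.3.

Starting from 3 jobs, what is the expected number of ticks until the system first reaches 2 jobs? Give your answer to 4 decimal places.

3.8095

Let t(s) be the expected number of ticks to first reach 2 jobs from state s, with t(2 jobs) = 0. Conditioning on the first tick:
t(1 job) = 1 + 0.5·t(1 job) + 0.3·t(3 jobs)
t(3 jobs) = 1 + 0.3·t(1 job) + 0.4·t(3 jobs)
Solving: t(1 job) = 4.2857, t(3 jobs) = 3.8095.
Expected ticks from 3 jobs to 2 jobs: 3.8095.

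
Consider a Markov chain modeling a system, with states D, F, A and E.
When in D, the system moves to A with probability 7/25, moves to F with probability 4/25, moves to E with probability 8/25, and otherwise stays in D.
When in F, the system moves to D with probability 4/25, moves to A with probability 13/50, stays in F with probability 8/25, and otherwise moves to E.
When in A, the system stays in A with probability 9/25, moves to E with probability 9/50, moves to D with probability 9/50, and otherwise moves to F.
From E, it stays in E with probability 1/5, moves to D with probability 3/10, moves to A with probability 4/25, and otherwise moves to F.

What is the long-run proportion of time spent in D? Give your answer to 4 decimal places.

Let the stationary distribution be π with π = πP and π_1 + π_2 + π_3 + π_4 = 1.
π_1 = 0.24·π_1 + 0.16·π_2 + 0.18·π_3 + 0.3·π_4
π_2 = 0.16·π_1 + 0.32·π_2 + 0.28·π_3 + 0.34·π_4
π_3 = 0.28·π_1 + 0.26·π_2 + 0.36·π_3 + 0.16·π_4
Solving with the normalization constraint gives π = (0.2158, 0.2795, 0.2673, 0.2373).
So the stationary probability of D is 0.2158.

0.2158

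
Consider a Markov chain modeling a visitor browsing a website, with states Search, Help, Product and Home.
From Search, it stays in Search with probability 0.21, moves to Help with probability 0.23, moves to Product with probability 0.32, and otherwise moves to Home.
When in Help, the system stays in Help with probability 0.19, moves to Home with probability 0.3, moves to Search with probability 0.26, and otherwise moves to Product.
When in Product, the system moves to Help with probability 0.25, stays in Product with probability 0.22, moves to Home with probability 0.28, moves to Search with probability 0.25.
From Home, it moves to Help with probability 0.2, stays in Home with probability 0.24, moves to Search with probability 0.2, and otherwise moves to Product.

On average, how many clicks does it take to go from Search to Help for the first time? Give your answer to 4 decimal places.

4.3775

Let t(s) be the expected number of clicks to first reach Help from state s, with t(Help) = 0. Conditioning on the first click:
t(Search) = 1 + 0.21·t(Search) + 0.32·t(Product) + 0.24·t(Home)
t(Product) = 1 + 0.25·t(Search) + 0.22·t(Product) + 0.28·t(Home)
t(Home) = 1 + 0.2·t(Search) + 0.36·t(Product) + 0.24·t(Home)
Solving: t(Search) = 4.3775, t(Product) = 4.3026, t(Home) = 4.5058.
Expected clicks from Search to Help: 4.3775.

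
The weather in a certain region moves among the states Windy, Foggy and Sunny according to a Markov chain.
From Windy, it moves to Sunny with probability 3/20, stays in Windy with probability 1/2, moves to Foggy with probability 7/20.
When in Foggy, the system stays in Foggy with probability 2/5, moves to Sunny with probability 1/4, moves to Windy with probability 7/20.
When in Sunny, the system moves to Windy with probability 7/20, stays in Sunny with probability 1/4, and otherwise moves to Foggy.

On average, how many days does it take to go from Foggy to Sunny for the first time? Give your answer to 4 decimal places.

4.7887

Let t(s) be the expected number of days to first reach Sunny from state s, with t(Sunny) = 0. Conditioning on the first day:
t(Windy) = 1 + 0.5·t(Windy) + 0.35·t(Foggy)
t(Foggy) = 1 + 0.35·t(Windy) + 0.4·t(Foggy)
Solving: t(Windy) = 5.3521, t(Foggy) = 4.7887.
Expected days from Foggy to Sunny: 4.7887.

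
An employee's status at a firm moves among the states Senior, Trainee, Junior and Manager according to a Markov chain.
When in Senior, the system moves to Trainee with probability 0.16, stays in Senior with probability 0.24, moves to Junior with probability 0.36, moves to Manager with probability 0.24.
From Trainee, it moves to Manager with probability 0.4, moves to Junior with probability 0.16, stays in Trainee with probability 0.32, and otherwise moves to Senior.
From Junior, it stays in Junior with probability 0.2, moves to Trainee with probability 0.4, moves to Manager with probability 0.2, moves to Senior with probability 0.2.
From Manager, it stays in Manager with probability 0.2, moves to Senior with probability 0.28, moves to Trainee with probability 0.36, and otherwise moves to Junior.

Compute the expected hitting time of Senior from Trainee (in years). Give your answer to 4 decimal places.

Let t(s) be the expected number of years to first reach Senior from state s, with t(Senior) = 0. Conditioning on the first year:
t(Trainee) = 1 + 0.32·t(Trainee) + 0.16·t(Junior) + 0.4·t(Manager)
t(Junior) = 1 + 0.4·t(Trainee) + 0.2·t(Junior) + 0.2·t(Manager)
t(Manager) = 1 + 0.36·t(Trainee) + 0.16·t(Junior) + 0.2·t(Manager)
Solving: t(Trainee) = 5.4878, t(Junior) = 5.1829, t(Manager) = 4.7561.
Expected years from Trainee to Senior: 5.4878.

5.4878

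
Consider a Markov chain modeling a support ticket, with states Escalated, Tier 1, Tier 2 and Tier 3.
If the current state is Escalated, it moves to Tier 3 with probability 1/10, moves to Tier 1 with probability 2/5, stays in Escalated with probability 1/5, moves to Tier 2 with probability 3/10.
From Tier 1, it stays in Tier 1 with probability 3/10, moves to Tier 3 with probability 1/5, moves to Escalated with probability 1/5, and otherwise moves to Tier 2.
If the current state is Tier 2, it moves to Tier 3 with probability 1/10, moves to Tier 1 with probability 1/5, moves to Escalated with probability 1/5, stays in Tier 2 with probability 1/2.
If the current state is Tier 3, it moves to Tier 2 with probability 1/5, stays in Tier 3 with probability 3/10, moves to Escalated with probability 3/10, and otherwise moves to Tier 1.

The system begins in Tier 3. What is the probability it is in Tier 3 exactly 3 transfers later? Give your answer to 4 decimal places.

Propagate the distribution vector 3 transfers from Tier 3.
After 0 transfers: (0.0000, 0.0000, 0.0000, 1.0000)
After 1 transfer: (0.3000, 0.2000, 0.2000, 0.3000)
After 2 transfers: (0.2300, 0.2800, 0.3100, 0.1800)
After 3 transfers: (0.2180, 0.2740, 0.3440, 0.1640)
P(in Tier 3 after 3 transfers) = 0.1640

0.1640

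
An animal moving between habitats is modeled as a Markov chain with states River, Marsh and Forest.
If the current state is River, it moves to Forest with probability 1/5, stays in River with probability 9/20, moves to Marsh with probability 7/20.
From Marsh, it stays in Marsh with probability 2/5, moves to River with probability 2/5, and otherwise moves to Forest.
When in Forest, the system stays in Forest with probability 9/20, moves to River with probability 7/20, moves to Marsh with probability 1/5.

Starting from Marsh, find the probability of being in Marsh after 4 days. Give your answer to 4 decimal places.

Propagate the distribution vector 4 days from Marsh.
After 0 days: (0.0000, 1.0000, 0.0000)
After 1 day: (0.4000, 0.4000, 0.2000)
After 2 days: (0.4100, 0.3400, 0.2500)
After 3 days: (0.4080, 0.3295, 0.2625)
After 4 days: (0.4073, 0.3271, 0.2656)
P(in Marsh after 4 days) = 0.3271

0.3271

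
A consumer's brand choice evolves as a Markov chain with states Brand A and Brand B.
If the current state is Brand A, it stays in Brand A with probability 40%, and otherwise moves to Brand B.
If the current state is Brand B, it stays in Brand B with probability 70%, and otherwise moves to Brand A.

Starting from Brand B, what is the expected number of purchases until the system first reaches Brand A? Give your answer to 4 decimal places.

Let t(s) be the expected number of purchases to first reach Brand A from state s, with t(Brand A) = 0. Conditioning on the first purchase:
t(Brand B) = 1 + 0.7·t(Brand B)
Solving: t(Brand B) = 3.3333.
Expected purchases from Brand B to Brand A: 3.3333.

3.3333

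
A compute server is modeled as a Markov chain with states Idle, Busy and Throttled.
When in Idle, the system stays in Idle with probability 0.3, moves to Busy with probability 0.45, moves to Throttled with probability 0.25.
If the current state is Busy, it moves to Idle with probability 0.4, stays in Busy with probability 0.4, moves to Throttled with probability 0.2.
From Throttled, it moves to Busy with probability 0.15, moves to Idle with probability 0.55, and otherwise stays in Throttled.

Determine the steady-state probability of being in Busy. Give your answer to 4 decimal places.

Let the stationary distribution be π with π = πP and π_1 + π_2 + π_3 = 1.
π_1 = 0.3·π_1 + 0.4·π_2 + 0.55·π_3
π_2 = 0.45·π_1 + 0.4·π_2 + 0.15·π_3
Solving with the normalization constraint gives π = (0.3969, 0.3588, 0.2443).
So the stationary probability of Busy is 0.3588.

0.3588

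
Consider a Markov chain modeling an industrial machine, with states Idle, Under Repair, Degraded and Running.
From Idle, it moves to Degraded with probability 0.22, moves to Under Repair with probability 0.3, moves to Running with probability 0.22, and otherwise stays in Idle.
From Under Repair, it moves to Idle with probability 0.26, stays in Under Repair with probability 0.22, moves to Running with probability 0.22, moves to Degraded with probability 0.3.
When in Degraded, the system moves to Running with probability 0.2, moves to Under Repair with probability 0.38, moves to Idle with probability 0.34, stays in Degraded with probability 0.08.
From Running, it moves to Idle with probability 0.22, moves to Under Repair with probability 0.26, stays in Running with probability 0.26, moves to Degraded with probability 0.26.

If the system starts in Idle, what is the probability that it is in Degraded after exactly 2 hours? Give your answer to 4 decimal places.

0.2220

Propagate the distribution vector 2 hours from Idle.
After 0 hours: (1.0000, 0.0000, 0.0000, 0.0000)
After 1 hour: (0.2600, 0.3000, 0.2200, 0.2200)
After 2 hours: (0.2688, 0.2848, 0.2220, 0.2244)
P(in Degraded after 2 hours) = 0.2220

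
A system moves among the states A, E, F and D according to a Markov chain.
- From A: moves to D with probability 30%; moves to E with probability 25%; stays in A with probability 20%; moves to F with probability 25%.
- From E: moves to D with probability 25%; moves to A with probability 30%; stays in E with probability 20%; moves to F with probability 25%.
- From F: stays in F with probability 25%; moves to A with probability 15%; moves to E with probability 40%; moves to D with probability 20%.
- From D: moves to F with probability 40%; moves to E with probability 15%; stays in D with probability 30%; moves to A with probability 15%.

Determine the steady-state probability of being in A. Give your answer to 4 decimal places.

0.1981

Let the stationary distribution be π with π = πP and π_1 + π_2 + π_3 + π_4 = 1.
π_1 = 0.2·π_1 + 0.3·π_2 + 0.15·π_3 + 0.15·π_4
π_2 = 0.25·π_1 + 0.2·π_2 + 0.4·π_3 + 0.15·π_4
π_3 = 0.25·π_1 + 0.25·π_2 + 0.25·π_3 + 0.4·π_4
Solving with the normalization constraint gives π = (0.1981, 0.2547, 0.2888, 0.2584).
So the stationary probability of A is 0.1981.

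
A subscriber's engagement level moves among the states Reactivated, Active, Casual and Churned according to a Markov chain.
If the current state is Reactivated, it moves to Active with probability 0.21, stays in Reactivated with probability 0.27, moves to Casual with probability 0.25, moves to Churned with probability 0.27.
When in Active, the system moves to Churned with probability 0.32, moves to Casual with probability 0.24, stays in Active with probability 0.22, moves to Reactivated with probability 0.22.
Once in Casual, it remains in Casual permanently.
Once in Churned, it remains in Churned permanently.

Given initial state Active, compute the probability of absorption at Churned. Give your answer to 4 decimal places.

0.5600

Let h(s) be the probability of absorption at Churned starting from transient state s. Then h(Churned) = 1 and h(Casual) = 0. By first-step analysis:
h(Reactivated) = 0.27·h(Reactivated) + 0.21·h(Active) + 0.25·0 + 0.27·1
h(Active) = 0.22·h(Reactivated) + 0.22·h(Active) + 0.24·0 + 0.32·1
Solving: h(Reactivated) = 0.5310, h(Active) = 0.5600.
Starting from Active, the probability is 0.5600.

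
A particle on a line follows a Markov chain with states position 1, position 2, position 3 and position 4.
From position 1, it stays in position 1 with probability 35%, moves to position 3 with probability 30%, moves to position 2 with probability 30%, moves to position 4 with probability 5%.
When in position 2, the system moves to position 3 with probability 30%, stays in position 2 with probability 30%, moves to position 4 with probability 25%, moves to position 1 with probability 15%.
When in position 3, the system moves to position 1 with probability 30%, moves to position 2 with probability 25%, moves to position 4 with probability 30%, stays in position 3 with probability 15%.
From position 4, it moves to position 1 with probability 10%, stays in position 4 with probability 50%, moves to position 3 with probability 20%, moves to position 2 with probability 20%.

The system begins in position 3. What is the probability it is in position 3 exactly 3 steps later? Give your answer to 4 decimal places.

0.2356

Propagate the distribution vector 3 steps from position 3.
After 0 steps: (0.0000, 0.0000, 1.0000, 0.0000)
After 1 step: (0.3000, 0.2500, 0.1500, 0.3000)
After 2 steps: (0.2175, 0.2625, 0.2475, 0.2725)
After 3 steps: (0.2170, 0.2604, 0.2356, 0.2870)
P(in position 3 after 3 steps) = 0.2356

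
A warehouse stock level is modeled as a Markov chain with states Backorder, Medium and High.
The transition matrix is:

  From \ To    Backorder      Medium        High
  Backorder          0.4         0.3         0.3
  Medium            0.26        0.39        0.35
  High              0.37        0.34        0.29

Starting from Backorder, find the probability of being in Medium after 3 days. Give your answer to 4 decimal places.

Propagate the distribution vector 3 days from Backorder.
After 0 days: (1.0000, 0.0000, 0.0000)
After 1 day: (0.4000, 0.3000, 0.3000)
After 2 days: (0.3490, 0.3390, 0.3120)
After 3 days: (0.3432, 0.3430, 0.3138)
P(in Medium after 3 days) = 0.3430

0.3430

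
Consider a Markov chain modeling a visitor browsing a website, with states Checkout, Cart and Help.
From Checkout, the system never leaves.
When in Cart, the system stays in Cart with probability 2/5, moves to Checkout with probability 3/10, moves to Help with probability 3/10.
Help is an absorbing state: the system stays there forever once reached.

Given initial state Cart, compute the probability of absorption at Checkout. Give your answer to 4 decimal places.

Let h(s) be the probability of absorption at Checkout starting from transient state s. Then h(Checkout) = 1 and h(Help) = 0. By first-step analysis:
h(Cart) = 0.3·1 + 0.4·h(Cart) + 0.3·0
Solving: h(Cart) = 0.5000.
Starting from Cart, the probability is 0.5000.

0.5000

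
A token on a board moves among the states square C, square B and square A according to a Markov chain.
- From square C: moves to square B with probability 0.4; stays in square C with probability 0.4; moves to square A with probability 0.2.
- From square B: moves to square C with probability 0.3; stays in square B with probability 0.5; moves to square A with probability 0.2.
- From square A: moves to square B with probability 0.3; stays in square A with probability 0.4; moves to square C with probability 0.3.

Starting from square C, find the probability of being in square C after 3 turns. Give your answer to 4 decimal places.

0.3340

Propagate the distribution vector 3 turns from square C.
After 0 turns: (1.0000, 0.0000, 0.0000)
After 1 turn: (0.4000, 0.4000, 0.2000)
After 2 turns: (0.3400, 0.4200, 0.2400)
After 3 turns: (0.3340, 0.4180, 0.2480)
P(in square C after 3 turns) = 0.3340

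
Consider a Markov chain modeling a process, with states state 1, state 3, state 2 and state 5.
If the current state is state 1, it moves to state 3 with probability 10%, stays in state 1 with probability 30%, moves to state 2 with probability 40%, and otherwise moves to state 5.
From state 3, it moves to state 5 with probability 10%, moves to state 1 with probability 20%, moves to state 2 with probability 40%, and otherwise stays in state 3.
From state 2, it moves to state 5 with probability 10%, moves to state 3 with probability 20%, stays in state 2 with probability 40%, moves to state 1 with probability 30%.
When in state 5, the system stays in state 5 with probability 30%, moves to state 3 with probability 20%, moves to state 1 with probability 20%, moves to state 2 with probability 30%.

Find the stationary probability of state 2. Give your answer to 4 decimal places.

0.3842

Let the stationary distribution be π with π = πP and π_1 + π_2 + π_3 + π_4 = 1.
π_1 = 0.3·π_1 + 0.2·π_2 + 0.3·π_3 + 0.2·π_4
π_2 = 0.1·π_1 + 0.3·π_2 + 0.2·π_3 + 0.2·π_4
π_3 = 0.4·π_1 + 0.4·π_2 + 0.4·π_3 + 0.3·π_4
Solving with the normalization constraint gives π = (0.2649, 0.1928, 0.3842, 0.1581).
So the stationary probability of state 2 is 0.3842.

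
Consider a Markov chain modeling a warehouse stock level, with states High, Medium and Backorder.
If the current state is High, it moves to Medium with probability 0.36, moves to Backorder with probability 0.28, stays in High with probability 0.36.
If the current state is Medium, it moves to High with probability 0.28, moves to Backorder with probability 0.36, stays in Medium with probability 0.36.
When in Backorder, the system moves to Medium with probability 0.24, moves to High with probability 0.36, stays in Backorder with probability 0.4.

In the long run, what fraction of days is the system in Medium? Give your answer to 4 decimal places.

Let the stationary distribution be π with π = πP and π_1 + π_2 + π_3 = 1.
π_1 = 0.36·π_1 + 0.28·π_2 + 0.36·π_3
π_2 = 0.36·π_1 + 0.36·π_2 + 0.24·π_3
Solving with the normalization constraint gives π = (0.3345, 0.3183, 0.3471).
So the stationary probability of Medium is 0.3183.

0.3183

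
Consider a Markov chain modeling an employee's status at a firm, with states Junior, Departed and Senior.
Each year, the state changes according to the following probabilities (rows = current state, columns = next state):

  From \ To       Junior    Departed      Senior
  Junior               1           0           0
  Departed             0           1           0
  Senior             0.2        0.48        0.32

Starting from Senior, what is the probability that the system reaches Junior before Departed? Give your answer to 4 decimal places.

Let h(s) be the probability of absorption at Junior starting from transient state s. Then h(Junior) = 1 and h(Departed) = 0. By first-step analysis:
h(Senior) = 0.2·1 + 0.48·0 + 0.32·h(Senior)
Solving: h(Senior) = 0.2941.
Starting from Senior, the probability is 0.2941.

0.2941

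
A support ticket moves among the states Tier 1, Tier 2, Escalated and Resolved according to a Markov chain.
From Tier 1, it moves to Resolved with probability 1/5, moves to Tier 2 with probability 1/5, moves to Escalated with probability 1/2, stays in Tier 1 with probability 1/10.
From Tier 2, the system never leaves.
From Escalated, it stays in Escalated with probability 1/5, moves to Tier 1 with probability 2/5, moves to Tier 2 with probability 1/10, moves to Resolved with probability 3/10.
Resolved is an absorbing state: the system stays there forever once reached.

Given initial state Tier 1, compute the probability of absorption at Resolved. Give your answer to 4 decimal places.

Let h(s) be the probability of absorption at Resolved starting from transient state s. Then h(Resolved) = 1 and h(Tier 2) = 0. By first-step analysis:
h(Tier 1) = 0.1·h(Tier 1) + 0.2·0 + 0.5·h(Escalated) + 0.2·1
h(Escalated) = 0.4·h(Tier 1) + 0.1·0 + 0.2·h(Escalated) + 0.3·1
Solving: h(Tier 1) = 0.5962, h(Escalated) = 0.6731.
Starting from Tier 1, the probability is 0.5962.

0.5962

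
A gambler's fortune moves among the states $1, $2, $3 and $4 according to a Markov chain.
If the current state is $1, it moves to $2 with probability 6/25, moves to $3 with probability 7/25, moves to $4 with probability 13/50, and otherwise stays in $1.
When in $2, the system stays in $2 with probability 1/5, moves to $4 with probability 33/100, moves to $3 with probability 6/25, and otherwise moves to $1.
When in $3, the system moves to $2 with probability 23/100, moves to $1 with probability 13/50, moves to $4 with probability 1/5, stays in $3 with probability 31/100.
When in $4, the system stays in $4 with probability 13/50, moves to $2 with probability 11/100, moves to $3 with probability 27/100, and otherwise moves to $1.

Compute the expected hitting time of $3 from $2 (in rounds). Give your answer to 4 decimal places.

Let t(s) be the expected number of rounds to first reach $3 from state s, with t($3) = 0. Conditioning on the first round:
t($1) = 1 + 0.22·t($1) + 0.24·t($2) + 0.26·t($4)
t($2) = 1 + 0.23·t($1) + 0.2·t($2) + 0.33·t($4)
t($4) = 1 + 0.36·t($1) + 0.11·t($2) + 0.26·t($4)
Solving: t($1) = 3.7119, t($2) = 3.8560, t($4) = 3.7303.
Expected rounds from $2 to $3: 3.8560.

3.8560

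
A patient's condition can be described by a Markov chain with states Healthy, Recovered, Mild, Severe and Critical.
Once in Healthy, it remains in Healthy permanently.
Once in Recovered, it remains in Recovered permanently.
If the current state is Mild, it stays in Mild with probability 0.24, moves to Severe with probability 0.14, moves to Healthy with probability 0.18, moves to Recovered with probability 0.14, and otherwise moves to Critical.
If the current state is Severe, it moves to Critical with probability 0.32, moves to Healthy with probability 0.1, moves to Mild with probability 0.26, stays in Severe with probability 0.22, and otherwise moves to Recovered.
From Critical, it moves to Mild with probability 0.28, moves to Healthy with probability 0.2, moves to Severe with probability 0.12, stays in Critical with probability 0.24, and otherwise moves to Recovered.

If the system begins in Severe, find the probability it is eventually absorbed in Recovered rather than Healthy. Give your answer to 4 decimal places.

0.4603

Let h(s) be the probability of absorption at Recovered starting from transient state s. Then h(Recovered) = 1 and h(Healthy) = 0. By first-step analysis:
h(Mild) = 0.18·0 + 0.14·1 + 0.24·h(Mild) + 0.14·h(Severe) + 0.3·h(Critical)
h(Severe) = 0.1·0 + 0.1·1 + 0.26·h(Mild) + 0.22·h(Severe) + 0.32·h(Critical)
h(Critical) = 0.2·0 + 0.16·1 + 0.28·h(Mild) + 0.12·h(Severe) + 0.24·h(Critical)
Solving: h(Mild) = 0.4456, h(Severe) = 0.4603, h(Critical) = 0.4474.
Starting from Severe, the probability is 0.4603.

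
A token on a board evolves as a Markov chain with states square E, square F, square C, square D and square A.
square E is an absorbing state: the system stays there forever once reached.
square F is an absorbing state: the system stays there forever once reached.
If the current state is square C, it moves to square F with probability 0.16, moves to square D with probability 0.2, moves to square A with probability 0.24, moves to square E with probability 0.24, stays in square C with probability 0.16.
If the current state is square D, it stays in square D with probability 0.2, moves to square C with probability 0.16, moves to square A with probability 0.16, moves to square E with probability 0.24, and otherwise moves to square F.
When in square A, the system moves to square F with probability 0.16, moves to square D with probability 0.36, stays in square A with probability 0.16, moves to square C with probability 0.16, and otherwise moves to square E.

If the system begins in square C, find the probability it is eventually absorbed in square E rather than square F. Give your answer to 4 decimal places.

Let h(s) be the probability of absorption at square E starting from transient state s. Then h(square E) = 1 and h(square F) = 0. By first-step analysis:
h(square C) = 0.24·1 + 0.16·0 + 0.16·h(square C) + 0.2·h(square D) + 0.24·h(square A)
h(square D) = 0.24·1 + 0.24·0 + 0.16·h(square C) + 0.2·h(square D) + 0.16·h(square A)
h(square A) = 0.16·1 + 0.16·0 + 0.16·h(square C) + 0.36·h(square D) + 0.16·h(square A)
Solving: h(square C) = 0.5559, h(square D) = 0.5146, h(square A) = 0.5169.
Starting from square C, the probability is 0.5559.

0.5559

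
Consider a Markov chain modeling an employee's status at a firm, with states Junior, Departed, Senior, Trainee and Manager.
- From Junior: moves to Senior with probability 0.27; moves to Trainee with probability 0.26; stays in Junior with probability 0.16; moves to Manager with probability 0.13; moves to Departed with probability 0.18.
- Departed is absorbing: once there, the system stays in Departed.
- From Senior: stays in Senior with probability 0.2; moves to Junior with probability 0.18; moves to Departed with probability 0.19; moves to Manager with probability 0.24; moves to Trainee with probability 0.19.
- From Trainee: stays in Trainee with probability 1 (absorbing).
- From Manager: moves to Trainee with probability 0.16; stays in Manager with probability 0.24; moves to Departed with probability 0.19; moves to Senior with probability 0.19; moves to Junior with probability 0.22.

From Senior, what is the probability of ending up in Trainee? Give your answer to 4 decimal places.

Let h(s) be the probability of absorption at Trainee starting from transient state s. Then h(Trainee) = 1 and h(Departed) = 0. By first-step analysis:
h(Junior) = 0.16·h(Junior) + 0.18·0 + 0.27·h(Senior) + 0.26·1 + 0.13·h(Manager)
h(Senior) = 0.18·h(Junior) + 0.19·0 + 0.2·h(Senior) + 0.19·1 + 0.24·h(Manager)
h(Manager) = 0.22·h(Junior) + 0.19·0 + 0.19·h(Senior) + 0.16·1 + 0.24·h(Manager)
Solving: h(Junior) = 0.5507, h(Senior) = 0.5107, h(Manager) = 0.4976.
Starting from Senior, the probability is 0.5107.

0.5107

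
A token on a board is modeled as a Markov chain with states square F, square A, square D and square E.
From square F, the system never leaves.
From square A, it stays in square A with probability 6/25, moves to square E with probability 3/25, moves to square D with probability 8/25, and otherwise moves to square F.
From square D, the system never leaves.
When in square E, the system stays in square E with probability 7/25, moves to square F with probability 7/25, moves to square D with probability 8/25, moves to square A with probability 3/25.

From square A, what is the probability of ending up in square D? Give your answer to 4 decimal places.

0.5045

Let h(s) be the probability of absorption at square D starting from transient state s. Then h(square D) = 1 and h(square F) = 0. By first-step analysis:
h(square A) = 0.32·0 + 0.24·h(square A) + 0.32·1 + 0.12·h(square E)
h(square E) = 0.28·0 + 0.12·h(square A) + 0.32·1 + 0.28·h(square E)
Solving: h(square A) = 0.5045, h(square E) = 0.5285.
Starting from square A, the probability is 0.5045.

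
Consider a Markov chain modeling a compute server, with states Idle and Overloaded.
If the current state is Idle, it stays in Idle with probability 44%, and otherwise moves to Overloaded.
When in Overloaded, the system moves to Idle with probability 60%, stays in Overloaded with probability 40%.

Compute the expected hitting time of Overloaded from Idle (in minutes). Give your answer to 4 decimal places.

1.7857

Let t(s) be the expected number of minutes to first reach Overloaded from state s, with t(Overloaded) = 0. Conditioning on the first minute:
t(Idle) = 1 + 0.44·t(Idle)
Solving: t(Idle) = 1.7857.
Expected minutes from Idle to Overloaded: 1.7857.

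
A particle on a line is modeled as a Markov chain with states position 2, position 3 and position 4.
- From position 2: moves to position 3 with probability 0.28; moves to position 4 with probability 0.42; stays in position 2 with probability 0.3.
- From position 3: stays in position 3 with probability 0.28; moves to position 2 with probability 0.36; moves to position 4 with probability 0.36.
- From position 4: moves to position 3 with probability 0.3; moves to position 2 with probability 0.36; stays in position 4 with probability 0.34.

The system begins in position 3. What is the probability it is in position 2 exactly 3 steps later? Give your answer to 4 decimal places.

0.3397

Propagate the distribution vector 3 steps from position 3.
After 0 steps: (0.0000, 1.0000, 0.0000)
After 1 step: (0.3600, 0.2800, 0.3600)
After 2 steps: (0.3384, 0.2872, 0.3744)
After 3 steps: (0.3397, 0.2875, 0.3728)
P(in position 2 after 3 steps) = 0.3397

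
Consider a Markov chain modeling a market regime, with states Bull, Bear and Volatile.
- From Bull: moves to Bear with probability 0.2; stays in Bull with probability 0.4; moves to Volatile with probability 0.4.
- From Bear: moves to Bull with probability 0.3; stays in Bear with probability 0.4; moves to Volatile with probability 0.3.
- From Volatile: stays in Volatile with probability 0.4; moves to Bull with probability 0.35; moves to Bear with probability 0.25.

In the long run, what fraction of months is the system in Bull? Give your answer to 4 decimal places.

Let the stationary distribution be π with π = πP and π_1 + π_2 + π_3 = 1.
π_1 = 0.4·π_1 + 0.3·π_2 + 0.35·π_3
π_2 = 0.2·π_1 + 0.4·π_2 + 0.25·π_3
Solving with the normalization constraint gives π = (0.3540, 0.2733, 0.3727).
So the stationary probability of Bull is 0.3540.

0.3540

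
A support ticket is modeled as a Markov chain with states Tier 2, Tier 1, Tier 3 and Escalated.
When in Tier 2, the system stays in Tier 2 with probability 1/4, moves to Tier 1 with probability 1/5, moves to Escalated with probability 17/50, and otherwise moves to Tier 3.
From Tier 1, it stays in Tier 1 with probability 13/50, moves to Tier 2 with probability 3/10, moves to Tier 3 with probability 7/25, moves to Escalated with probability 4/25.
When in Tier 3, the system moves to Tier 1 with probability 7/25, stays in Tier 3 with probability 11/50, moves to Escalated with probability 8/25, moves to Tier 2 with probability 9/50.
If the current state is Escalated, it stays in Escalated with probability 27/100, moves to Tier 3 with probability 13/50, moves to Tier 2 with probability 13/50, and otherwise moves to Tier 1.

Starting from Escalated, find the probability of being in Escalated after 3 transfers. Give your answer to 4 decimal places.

Propagate the distribution vector 3 transfers from Escalated.
After 0 transfers: (0.0000, 0.0000, 0.0000, 1.0000)
After 1 transfer: (0.2600, 0.2100, 0.2600, 0.2700)
After 2 transfers: (0.2450, 0.2361, 0.2408, 0.2781)
After 3 transfers: (0.2477, 0.2362, 0.2428, 0.2732)
P(in Escalated after 3 transfers) = 0.2732

0.2732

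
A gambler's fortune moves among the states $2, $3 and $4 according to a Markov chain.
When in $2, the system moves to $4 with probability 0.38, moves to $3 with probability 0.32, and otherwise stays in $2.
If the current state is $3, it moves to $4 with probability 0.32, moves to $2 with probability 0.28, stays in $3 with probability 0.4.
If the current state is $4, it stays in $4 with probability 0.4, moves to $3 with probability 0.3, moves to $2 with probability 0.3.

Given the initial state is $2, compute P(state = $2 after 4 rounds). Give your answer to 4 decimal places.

0.2932

Propagate the distribution vector 4 rounds from $2.
After 0 rounds: (1.0000, 0.0000, 0.0000)
After 1 round: (0.3000, 0.3200, 0.3800)
After 2 rounds: (0.2936, 0.3380, 0.3684)
After 3 rounds: (0.2932, 0.3397, 0.3671)
After 4 rounds: (0.2932, 0.3398, 0.3670)
P(in $2 after 4 rounds) = 0.2932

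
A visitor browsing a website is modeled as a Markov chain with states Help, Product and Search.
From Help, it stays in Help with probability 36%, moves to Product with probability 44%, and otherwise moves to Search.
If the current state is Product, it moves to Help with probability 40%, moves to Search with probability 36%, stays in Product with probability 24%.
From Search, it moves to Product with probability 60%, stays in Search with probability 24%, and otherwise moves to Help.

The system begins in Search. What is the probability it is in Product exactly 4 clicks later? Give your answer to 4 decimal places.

0.3997

Propagate the distribution vector 4 clicks from Search.
After 0 clicks: (0.0000, 0.0000, 1.0000)
After 1 click: (0.1600, 0.6000, 0.2400)
After 2 clicks: (0.3360, 0.3584, 0.3056)
After 3 clicks: (0.3132, 0.4172, 0.2696)
After 4 clicks: (0.3228, 0.3997, 0.2775)
P(in Product after 4 clicks) = 0.3997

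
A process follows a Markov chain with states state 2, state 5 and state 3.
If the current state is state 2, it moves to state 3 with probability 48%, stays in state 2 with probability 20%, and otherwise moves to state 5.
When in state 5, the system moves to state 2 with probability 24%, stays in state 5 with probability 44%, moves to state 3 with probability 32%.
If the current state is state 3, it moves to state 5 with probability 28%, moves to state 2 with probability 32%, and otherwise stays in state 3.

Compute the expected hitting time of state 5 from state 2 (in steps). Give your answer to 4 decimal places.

3.3088

Let t(s) be the expected number of steps to first reach state 5 from state s, with t(state 5) = 0. Conditioning on the first step:
t(state 2) = 1 + 0.2·t(state 2) + 0.48·t(state 3)
t(state 3) = 1 + 0.32·t(state 2) + 0.4·t(state 3)
Solving: t(state 2) = 3.3088, t(state 3) = 3.4314.
Expected steps from state 2 to state 5: 3.3088.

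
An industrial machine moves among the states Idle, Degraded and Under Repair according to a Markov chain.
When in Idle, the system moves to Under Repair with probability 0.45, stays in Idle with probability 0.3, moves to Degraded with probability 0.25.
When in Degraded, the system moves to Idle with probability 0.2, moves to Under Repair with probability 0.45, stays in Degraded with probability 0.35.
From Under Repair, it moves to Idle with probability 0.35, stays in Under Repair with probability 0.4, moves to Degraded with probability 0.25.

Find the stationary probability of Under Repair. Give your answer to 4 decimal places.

Let the stationary distribution be π with π = πP and π_1 + π_2 + π_3 = 1.
π_1 = 0.3·π_1 + 0.2·π_2 + 0.35·π_3
π_2 = 0.25·π_1 + 0.35·π_2 + 0.25·π_3
Solving with the normalization constraint gives π = (0.2937, 0.2778, 0.4286).
So the stationary probability of Under Repair is 0.4286.

0.4286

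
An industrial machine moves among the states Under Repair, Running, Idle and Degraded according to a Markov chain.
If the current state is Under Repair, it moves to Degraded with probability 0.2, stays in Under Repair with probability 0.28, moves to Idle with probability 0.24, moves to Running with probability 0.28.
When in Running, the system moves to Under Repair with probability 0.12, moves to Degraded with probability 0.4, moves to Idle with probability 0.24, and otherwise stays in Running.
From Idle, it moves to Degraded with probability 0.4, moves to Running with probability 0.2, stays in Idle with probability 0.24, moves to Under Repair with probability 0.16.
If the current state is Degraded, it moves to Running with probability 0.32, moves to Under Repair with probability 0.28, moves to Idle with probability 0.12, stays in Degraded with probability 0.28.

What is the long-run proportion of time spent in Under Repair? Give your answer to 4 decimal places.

Let the stationary distribution be π with π = πP and π_1 + π_2 + π_3 + π_4 = 1.
π_1 = 0.28·π_1 + 0.12·π_2 + 0.16·π_3 + 0.28·π_4
π_2 = 0.28·π_1 + 0.24·π_2 + 0.2·π_3 + 0.32·π_4
π_3 = 0.24·π_1 + 0.24·π_2 + 0.24·π_3 + 0.12·π_4
Solving with the normalization constraint gives π = (0.2132, 0.2660, 0.2017, 0.3191).
So the stationary probability of Under Repair is 0.2132.

0.2132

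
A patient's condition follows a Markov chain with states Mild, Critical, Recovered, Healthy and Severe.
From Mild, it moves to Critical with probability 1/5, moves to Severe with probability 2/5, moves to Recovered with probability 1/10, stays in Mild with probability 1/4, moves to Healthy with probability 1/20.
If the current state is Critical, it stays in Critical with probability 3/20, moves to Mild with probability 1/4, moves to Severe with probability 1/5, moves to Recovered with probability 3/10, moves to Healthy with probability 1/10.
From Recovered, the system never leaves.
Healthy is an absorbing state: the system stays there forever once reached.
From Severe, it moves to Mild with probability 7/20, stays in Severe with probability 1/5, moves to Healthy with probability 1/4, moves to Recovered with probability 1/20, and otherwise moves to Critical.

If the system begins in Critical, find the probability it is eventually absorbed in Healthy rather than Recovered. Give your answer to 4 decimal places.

0.4073

Let h(s) be the probability of absorption at Healthy starting from transient state s. Then h(Healthy) = 1 and h(Recovered) = 0. By first-step analysis:
h(Mild) = 0.25·h(Mild) + 0.2·h(Critical) + 0.1·0 + 0.05·1 + 0.4·h(Severe)
h(Critical) = 0.25·h(Mild) + 0.15·h(Critical) + 0.3·0 + 0.1·1 + 0.2·h(Severe)
h(Severe) = 0.35·h(Mild) + 0.15·h(Critical) + 0.05·0 + 0.25·1 + 0.2·h(Severe)
Solving: h(Mild) = 0.4992, h(Critical) = 0.4073, h(Severe) = 0.6073.
Starting from Critical, the probability is 0.4073.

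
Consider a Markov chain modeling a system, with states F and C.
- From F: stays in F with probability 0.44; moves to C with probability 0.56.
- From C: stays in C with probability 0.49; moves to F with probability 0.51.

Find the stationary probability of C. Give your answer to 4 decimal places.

Let the stationary distribution be π with π = πP and π_1 + π_2 = 1.
π_1 = 0.44·π_1 + 0.51·π_2
Solving with the normalization constraint gives π = (0.4766, 0.5234).
So the stationary probability of C is 0.5234.

0.5234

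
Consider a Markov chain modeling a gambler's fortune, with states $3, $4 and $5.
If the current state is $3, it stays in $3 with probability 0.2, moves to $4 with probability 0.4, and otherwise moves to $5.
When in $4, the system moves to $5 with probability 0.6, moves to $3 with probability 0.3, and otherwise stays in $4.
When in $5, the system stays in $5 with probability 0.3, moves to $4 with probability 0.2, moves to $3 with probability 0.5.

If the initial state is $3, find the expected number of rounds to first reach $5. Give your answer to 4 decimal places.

Let t(s) be the expected number of rounds to first reach $5 from state s, with t($5) = 0. Conditioning on the first round:
t($3) = 1 + 0.2·t($3) + 0.4·t($4)
t($4) = 1 + 0.3·t($3) + 0.1·t($4)
Solving: t($3) = 2.1667, t($4) = 1.8333.
Expected rounds from $3 to $5: 2.1667.

2.1667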